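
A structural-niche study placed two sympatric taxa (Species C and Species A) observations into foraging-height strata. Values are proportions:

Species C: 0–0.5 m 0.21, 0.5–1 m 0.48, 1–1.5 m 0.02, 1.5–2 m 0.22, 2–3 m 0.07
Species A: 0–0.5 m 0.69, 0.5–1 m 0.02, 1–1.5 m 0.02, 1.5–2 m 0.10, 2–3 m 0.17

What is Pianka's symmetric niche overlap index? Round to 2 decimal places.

0.46

Σ p₁ᵢp₂ᵢ = 0.1449 + 0.0096 + 0.0004 + 0.0220 + 0.0119 = 0.1888
Σp_1ᵢ² = 0.21² + 0.48² + 0.02² + 0.22² + 0.07² = 0.0441 + 0.2304 + 0.0004 + 0.0484 + 0.0049 = 0.3282
Σp_2ᵢ² = 0.69² + 0.02² + 0.02² + 0.10² + 0.17² = 0.4761 + 0.0004 + 0.0004 + 0.0100 + 0.0289 = 0.5158
O = 0.1888 / √(0.3282 × 0.5158) = 0.1888 / 0.41144 = 0.4589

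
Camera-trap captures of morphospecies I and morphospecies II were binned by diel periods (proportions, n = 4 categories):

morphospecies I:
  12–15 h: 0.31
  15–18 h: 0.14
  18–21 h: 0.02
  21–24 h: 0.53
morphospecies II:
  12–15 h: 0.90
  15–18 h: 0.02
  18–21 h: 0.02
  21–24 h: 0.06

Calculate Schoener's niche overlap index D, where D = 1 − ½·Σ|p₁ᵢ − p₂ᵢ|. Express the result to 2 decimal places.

0.41

Σ|p₁ᵢ − p₂ᵢ| = 0.59 + 0.12 + 0.00 + 0.47 = 1.18
D = 1 − ½ × 1.18 = 1 − 0.590 = 0.4100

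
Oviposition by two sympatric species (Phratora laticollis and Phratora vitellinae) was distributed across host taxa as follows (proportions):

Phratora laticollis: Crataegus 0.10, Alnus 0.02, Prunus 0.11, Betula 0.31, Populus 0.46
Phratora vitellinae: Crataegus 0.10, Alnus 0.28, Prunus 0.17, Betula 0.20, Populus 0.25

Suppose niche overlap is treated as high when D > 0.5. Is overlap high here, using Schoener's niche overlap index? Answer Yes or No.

Σ|p₁ᵢ − p₂ᵢ| = 0.00 + 0.26 + 0.06 + 0.11 + 0.21 = 0.64
D = 1 − ½ × 0.64 = 1 − 0.320 = 0.6800
D = 0.6800 > 0.5 → Yes.

Yes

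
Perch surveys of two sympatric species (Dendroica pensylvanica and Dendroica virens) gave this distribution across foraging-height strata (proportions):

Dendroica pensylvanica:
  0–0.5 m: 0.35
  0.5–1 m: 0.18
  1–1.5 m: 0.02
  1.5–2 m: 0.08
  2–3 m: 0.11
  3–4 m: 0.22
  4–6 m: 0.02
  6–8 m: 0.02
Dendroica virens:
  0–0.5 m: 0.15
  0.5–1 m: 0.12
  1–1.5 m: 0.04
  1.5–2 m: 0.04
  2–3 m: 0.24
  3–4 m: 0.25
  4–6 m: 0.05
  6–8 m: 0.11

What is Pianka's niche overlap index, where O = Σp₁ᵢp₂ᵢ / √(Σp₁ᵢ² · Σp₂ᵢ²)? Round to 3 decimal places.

Σ p₁ᵢp₂ᵢ = 0.0525 + 0.0216 + 0.0008 + 0.0032 + 0.0264 + 0.0550 + 0.0010 + 0.0022 = 0.1627
Σp_1ᵢ² = 0.35² + 0.18² + 0.02² + 0.08² + 0.11² + 0.22² + 0.02² + 0.02² = 0.1225 + 0.0324 + 0.0004 + 0.0064 + 0.0121 + 0.0484 + 0.0004 + 0.0004 = 0.2230
Σp_2ᵢ² = 0.15² + 0.12² + 0.04² + 0.04² + 0.24² + 0.25² + 0.05² + 0.11² = 0.0225 + 0.0144 + 0.0016 + 0.0016 + 0.0576 + 0.0625 + 0.0025 + 0.0121 = 0.1748
O = 0.1627 / √(0.2230 × 0.1748) = 0.1627 / 0.197435 = 0.82407

0.824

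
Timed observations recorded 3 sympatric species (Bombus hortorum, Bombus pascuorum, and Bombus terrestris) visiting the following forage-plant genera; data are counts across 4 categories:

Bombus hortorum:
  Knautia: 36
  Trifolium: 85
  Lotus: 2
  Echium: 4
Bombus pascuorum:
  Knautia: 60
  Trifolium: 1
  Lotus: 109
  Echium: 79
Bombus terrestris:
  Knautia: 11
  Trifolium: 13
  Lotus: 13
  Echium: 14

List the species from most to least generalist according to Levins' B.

Proportions for Bombus hortorum (n=127): 36/127=0.2835, 85/127=0.6693, 2/127=0.0157, 4/127=0.0315
Proportions for Bombus pascuorum (n=249): 60/249=0.2410, 1/249=0.0040, 109/249=0.4378, 79/249=0.3173
Proportions for Bombus terrestris (n=51): 11/51=0.2157, 13/51=0.2549, 13/51=0.2549, 14/51=0.2745
Σp_hortᵢ² = 0.2835² + 0.6693² + 0.0157² + 0.0315² = 0.080372 + 0.447962 + 0.000246 + 0.000992 = 0.529572
B_hort = 1 / 0.529572 = 1.8883
Σp_pascᵢ² = 0.2410² + 0.0040² + 0.4378² + 0.3173² = 0.058081 + 0.000016 + 0.191669 + 0.100679 = 0.350445
B_pasc = 1 / 0.350445 = 2.8535
Σp_terrᵢ² = 0.2157² + 0.2549² + 0.2549² + 0.2745² = 0.046526 + 0.064974 + 0.064974 + 0.075350 = 0.251824
B_terr = 1 / 0.251824 = 3.9710
Ranking by B (broadest → narrowest): Bombus terrestris (3.97) > Bombus pascuorum (2.85) > Bombus hortorum (1.89)

Bombus terrestris > Bombus pascuorum > Bombus hortorum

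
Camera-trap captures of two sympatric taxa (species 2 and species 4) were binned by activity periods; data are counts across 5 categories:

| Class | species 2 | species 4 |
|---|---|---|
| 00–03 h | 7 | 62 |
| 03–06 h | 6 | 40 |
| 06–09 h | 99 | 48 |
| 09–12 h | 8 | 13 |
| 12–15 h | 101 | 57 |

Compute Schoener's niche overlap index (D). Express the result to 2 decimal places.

0.57

Proportions for species 2 (n=221): 7/221=0.0317, 6/221=0.0271, 99/221=0.4480, 8/221=0.0362, 101/221=0.4570
Proportions for species 4 (n=220): 62/220=0.2818, 40/220=0.1818, 48/220=0.2182, 13/220=0.0591, 57/220=0.2591
Σ|p₁ᵢ − p₂ᵢ| = 0.2501 + 0.1547 + 0.2298 + 0.0229 + 0.1979 = 0.8554
D = 1 − ½ × 0.8554 = 1 − 0.42770 = 0.57230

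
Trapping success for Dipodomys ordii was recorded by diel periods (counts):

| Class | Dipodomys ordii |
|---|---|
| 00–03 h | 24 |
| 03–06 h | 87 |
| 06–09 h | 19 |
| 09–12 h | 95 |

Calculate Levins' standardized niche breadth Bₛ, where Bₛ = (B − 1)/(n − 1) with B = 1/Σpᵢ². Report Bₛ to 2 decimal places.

0.63

Proportions for Dipodomys ordii (n=225): 24/225=0.1067, 87/225=0.3867, 19/225=0.0844, 95/225=0.4222
Σpᵢ² = 0.1067² + 0.3867² + 0.0844² + 0.4222² = 0.011385 + 0.149537 + 0.007123 + 0.178253 = 0.346298
B = 1 / 0.346298 = 2.8877
Bₛ = (B − 1)/(n − 1) = (2.8877 − 1)/(4 − 1) = 1.8877/3 = 0.6292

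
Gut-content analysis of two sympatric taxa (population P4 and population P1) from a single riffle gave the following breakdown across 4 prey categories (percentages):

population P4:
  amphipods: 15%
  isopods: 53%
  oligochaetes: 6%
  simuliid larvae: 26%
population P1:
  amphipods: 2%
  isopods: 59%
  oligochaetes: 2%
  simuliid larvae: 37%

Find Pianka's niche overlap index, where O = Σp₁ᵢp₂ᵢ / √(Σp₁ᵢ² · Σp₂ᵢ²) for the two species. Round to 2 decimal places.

Convert percentages to proportions (divide by 100).
Σ p₁ᵢp₂ᵢ = 0.0030 + 0.3127 + 0.0012 + 0.0962 = 0.4131
Σp_1ᵢ² = 0.15² + 0.53² + 0.06² + 0.26² = 0.0225 + 0.2809 + 0.0036 + 0.0676 = 0.3746
Σp_2ᵢ² = 0.02² + 0.59² + 0.02² + 0.37² = 0.0004 + 0.3481 + 0.0004 + 0.1369 = 0.4858
O = 0.4131 / √(0.3746 × 0.4858) = 0.4131 / 0.42659 = 0.9684

0.97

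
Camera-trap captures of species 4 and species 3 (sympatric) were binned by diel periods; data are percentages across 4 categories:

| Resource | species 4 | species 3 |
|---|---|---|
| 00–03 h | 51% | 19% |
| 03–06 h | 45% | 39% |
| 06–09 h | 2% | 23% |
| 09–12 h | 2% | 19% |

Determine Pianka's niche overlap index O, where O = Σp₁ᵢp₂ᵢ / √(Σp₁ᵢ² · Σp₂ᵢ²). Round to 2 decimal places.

Convert percentages to proportions (divide by 100).
Σ p₁ᵢp₂ᵢ = 0.0969 + 0.1755 + 0.0046 + 0.0038 = 0.2808
Σp_1ᵢ² = 0.51² + 0.45² + 0.02² + 0.02² = 0.2601 + 0.2025 + 0.0004 + 0.0004 = 0.4634
Σp_2ᵢ² = 0.19² + 0.39² + 0.23² + 0.19² = 0.0361 + 0.1521 + 0.0529 + 0.0361 = 0.2772
O = 0.2808 / √(0.4634 × 0.2772) = 0.2808 / 0.35841 = 0.7835

0.78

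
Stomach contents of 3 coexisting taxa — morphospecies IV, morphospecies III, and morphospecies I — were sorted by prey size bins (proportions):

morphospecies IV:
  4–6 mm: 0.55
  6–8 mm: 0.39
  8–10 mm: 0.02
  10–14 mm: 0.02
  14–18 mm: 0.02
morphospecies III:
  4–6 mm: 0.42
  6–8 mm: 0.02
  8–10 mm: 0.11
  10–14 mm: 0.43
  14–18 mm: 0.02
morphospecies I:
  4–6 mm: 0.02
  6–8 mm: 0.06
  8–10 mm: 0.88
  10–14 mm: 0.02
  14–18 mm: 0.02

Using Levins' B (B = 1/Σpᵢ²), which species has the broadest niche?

morphospecies III

Σp_IVᵢ² = 0.55² + 0.39² + 0.02² + 0.02² + 0.02² = 0.3025 + 0.1521 + 0.0004 + 0.0004 + 0.0004 = 0.4558
B_IV = 1 / 0.4558 = 2.1939
Σp_IIIᵢ² = 0.42² + 0.02² + 0.11² + 0.43² + 0.02² = 0.1764 + 0.0004 + 0.0121 + 0.1849 + 0.0004 = 0.3742
B_III = 1 / 0.3742 = 2.6724
Σp_Iᵢ² = 0.02² + 0.06² + 0.88² + 0.02² + 0.02² = 0.0004 + 0.0036 + 0.7744 + 0.0004 + 0.0004 = 0.7792
B_I = 1 / 0.7792 = 1.2834
Highest B → broadest niche (most generalist): morphospecies III (B = 2.67).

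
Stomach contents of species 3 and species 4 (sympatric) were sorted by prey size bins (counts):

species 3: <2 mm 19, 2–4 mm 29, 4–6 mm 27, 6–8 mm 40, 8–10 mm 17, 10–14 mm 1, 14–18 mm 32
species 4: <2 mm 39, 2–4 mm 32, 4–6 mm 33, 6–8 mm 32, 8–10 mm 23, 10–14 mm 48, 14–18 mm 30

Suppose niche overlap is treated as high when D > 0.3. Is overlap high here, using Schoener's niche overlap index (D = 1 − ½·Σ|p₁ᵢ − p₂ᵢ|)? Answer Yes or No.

Yes

Proportions for species 3 (n=165): 19/165=0.1152, 29/165=0.1758, 27/165=0.1636, 40/165=0.2424, 17/165=0.1030, 1/165=0.0061, 32/165=0.1939
Proportions for species 4 (n=237): 39/237=0.1646, 32/237=0.1350, 33/237=0.1392, 32/237=0.1350, 23/237=0.0970, 48/237=0.2025, 30/237=0.1266
Σ|p₁ᵢ − p₂ᵢ| = 0.0494 + 0.0408 + 0.0244 + 0.1074 + 0.0060 + 0.1964 + 0.0673 = 0.4917
D = 1 − ½ × 0.4917 = 1 − 0.24585 = 0.75415
D = 0.75415 > 0.3 → Yes.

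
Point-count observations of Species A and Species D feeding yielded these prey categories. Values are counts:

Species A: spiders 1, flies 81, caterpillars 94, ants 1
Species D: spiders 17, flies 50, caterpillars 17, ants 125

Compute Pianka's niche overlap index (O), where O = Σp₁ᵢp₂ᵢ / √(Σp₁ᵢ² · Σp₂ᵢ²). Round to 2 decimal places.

0.34

Proportions for Species A (n=177): 1/177=0.0056, 81/177=0.4576, 94/177=0.5311, 1/177=0.0056
Proportions for Species D (n=209): 17/209=0.0813, 50/209=0.2392, 17/209=0.0813, 125/209=0.5981
Σ p₁ᵢp₂ᵢ = 0.000455 + 0.109458 + 0.043178 + 0.003349 = 0.156440
Σp_1ᵢ² = 0.0056² + 0.4576² + 0.5311² + 0.0056² = 0.000031 + 0.209398 + 0.282067 + 0.000031 = 0.491527
Σp_2ᵢ² = 0.0813² + 0.2392² + 0.0813² + 0.5981² = 0.006610 + 0.057217 + 0.006610 + 0.357724 = 0.428161
O = 0.156440 / √(0.491527 × 0.428161) = 0.156440 / 0.4587512 = 0.3410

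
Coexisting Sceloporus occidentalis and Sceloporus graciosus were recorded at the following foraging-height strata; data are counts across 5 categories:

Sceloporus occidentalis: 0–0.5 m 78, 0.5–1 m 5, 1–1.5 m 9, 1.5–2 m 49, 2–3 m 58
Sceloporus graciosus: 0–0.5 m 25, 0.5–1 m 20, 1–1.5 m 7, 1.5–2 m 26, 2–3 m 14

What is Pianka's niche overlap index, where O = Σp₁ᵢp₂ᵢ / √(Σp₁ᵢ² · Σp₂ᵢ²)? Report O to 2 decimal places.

0.87

Proportions for Sceloporus occidentalis (n=199): 78/199=0.3920, 5/199=0.0251, 9/199=0.0452, 49/199=0.2462, 58/199=0.2915
Proportions for Sceloporus graciosus (n=92): 25/92=0.2717, 20/92=0.2174, 7/92=0.0761, 26/92=0.2826, 14/92=0.1522
Σ p₁ᵢp₂ᵢ = 0.106506 + 0.005457 + 0.003440 + 0.069576 + 0.044366 = 0.229345
Σp_1ᵢ² = 0.3920² + 0.0251² + 0.0452² + 0.2462² + 0.2915² = 0.153664 + 0.000630 + 0.002043 + 0.060614 + 0.084972 = 0.301923
Σp_2ᵢ² = 0.2717² + 0.2174² + 0.0761² + 0.2826² + 0.1522² = 0.073821 + 0.047263 + 0.005791 + 0.079863 + 0.023165 = 0.229903
O = 0.229345 / √(0.301923 × 0.229903) = 0.229345 / 0.2634635 = 0.8705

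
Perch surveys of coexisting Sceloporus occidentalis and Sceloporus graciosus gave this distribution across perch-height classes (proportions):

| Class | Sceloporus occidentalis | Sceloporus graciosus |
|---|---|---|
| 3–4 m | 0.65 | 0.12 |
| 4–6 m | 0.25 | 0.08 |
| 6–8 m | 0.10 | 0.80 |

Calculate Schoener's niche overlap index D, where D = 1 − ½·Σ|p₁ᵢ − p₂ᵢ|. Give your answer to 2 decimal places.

0.30

Σ|p₁ᵢ − p₂ᵢ| = 0.53 + 0.17 + 0.70 = 1.40
D = 1 − ½ × 1.40 = 1 − 0.700 = 0.3000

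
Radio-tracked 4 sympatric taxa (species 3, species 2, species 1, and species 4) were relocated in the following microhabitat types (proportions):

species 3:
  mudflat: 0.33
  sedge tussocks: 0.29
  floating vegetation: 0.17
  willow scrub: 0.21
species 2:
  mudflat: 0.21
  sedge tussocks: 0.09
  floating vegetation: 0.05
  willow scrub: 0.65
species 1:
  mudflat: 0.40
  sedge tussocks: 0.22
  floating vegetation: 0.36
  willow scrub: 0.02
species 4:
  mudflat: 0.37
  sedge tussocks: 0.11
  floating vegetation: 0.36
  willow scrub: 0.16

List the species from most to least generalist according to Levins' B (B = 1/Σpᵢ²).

species 3 > species 4 > species 1 > species 2

Σp_3ᵢ² = 0.33² + 0.29² + 0.17² + 0.21² = 0.1089 + 0.0841 + 0.0289 + 0.0441 = 0.2660
B_3 = 1 / 0.2660 = 3.7594
Σp_2ᵢ² = 0.21² + 0.09² + 0.05² + 0.65² = 0.0441 + 0.0081 + 0.0025 + 0.4225 = 0.4772
B_2 = 1 / 0.4772 = 2.0956
Σp_1ᵢ² = 0.40² + 0.22² + 0.36² + 0.02² = 0.1600 + 0.0484 + 0.1296 + 0.0004 = 0.3384
B_1 = 1 / 0.3384 = 2.9551
Σp_4ᵢ² = 0.37² + 0.11² + 0.36² + 0.16² = 0.1369 + 0.0121 + 0.1296 + 0.0256 = 0.3042
B_4 = 1 / 0.3042 = 3.2873
Ranking by B (broadest → narrowest): species 3 (3.76) > species 4 (3.29) > species 1 (2.96) > species 2 (2.10)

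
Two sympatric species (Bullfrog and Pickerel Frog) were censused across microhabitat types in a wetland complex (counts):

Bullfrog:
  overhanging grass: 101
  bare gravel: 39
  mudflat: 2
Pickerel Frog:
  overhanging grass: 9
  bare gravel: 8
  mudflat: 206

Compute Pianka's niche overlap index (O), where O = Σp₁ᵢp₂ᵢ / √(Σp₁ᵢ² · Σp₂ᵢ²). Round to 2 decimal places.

Proportions for Bullfrog (n=142): 101/142=0.7113, 39/142=0.2746, 2/142=0.0141
Proportions for Pickerel Frog (n=223): 9/223=0.0404, 8/223=0.0359, 206/223=0.9238
Σ p₁ᵢp₂ᵢ = 0.028737 + 0.009858 + 0.013026 = 0.051621
Σp_1ᵢ² = 0.7113² + 0.2746² + 0.0141² = 0.505948 + 0.075405 + 0.000199 = 0.581552
Σp_2ᵢ² = 0.0404² + 0.0359² + 0.9238² = 0.001632 + 0.001289 + 0.853406 = 0.856327
O = 0.051621 / √(0.581552 × 0.856327) = 0.051621 / 0.7056902 = 0.0731

0.07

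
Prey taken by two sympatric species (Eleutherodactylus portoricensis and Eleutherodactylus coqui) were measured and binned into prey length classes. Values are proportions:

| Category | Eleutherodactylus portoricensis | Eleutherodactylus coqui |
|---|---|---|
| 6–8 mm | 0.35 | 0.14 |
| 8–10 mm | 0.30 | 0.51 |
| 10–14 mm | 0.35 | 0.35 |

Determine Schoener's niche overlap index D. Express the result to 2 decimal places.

0.79

Σ|p₁ᵢ − p₂ᵢ| = 0.21 + 0.21 + 0.00 = 0.42
D = 1 − ½ × 0.42 = 1 − 0.210 = 0.7900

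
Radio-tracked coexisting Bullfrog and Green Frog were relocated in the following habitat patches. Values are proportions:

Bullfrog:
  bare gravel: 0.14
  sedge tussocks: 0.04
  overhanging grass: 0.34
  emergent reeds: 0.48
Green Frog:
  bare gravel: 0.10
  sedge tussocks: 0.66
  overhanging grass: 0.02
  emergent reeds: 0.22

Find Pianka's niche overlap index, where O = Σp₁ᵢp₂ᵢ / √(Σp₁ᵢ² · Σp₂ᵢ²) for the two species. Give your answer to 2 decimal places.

Σ p₁ᵢp₂ᵢ = 0.0140 + 0.0264 + 0.0068 + 0.1056 = 0.1528
Σp_1ᵢ² = 0.14² + 0.04² + 0.34² + 0.48² = 0.0196 + 0.0016 + 0.1156 + 0.2304 = 0.3672
Σp_2ᵢ² = 0.10² + 0.66² + 0.02² + 0.22² = 0.0100 + 0.4356 + 0.0004 + 0.0484 = 0.4944
O = 0.1528 / √(0.3672 × 0.4944) = 0.1528 / 0.42608 = 0.3586

0.36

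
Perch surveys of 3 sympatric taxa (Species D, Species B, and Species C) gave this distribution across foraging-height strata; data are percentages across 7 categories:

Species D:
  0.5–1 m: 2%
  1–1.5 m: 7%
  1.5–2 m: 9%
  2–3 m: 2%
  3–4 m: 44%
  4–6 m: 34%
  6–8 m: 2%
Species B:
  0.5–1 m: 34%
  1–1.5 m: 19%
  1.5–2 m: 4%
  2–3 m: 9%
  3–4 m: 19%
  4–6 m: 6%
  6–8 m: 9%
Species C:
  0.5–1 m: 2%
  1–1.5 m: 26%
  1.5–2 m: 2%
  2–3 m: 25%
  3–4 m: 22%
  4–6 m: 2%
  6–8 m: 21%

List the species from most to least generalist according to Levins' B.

Species B > Species C > Species D

Convert percentages to proportions (divide by 100).
Σp_Dᵢ² = 0.02² + 0.07² + 0.09² + 0.02² + 0.44² + 0.34² + 0.02² = 0.0004 + 0.0049 + 0.0081 + 0.0004 + 0.1936 + 0.1156 + 0.0004 = 0.3234
B_D = 1 / 0.3234 = 3.0921
Σp_Bᵢ² = 0.34² + 0.19² + 0.04² + 0.09² + 0.19² + 0.06² + 0.09² = 0.1156 + 0.0361 + 0.0016 + 0.0081 + 0.0361 + 0.0036 + 0.0081 = 0.2092
B_B = 1 / 0.2092 = 4.7801
Σp_Cᵢ² = 0.02² + 0.26² + 0.02² + 0.25² + 0.22² + 0.02² + 0.21² = 0.0004 + 0.0676 + 0.0004 + 0.0625 + 0.0484 + 0.0004 + 0.0441 = 0.2238
B_C = 1 / 0.2238 = 4.4683
Ranking by B (broadest → narrowest): Species B (4.78) > Species C (4.47) > Species D (3.09)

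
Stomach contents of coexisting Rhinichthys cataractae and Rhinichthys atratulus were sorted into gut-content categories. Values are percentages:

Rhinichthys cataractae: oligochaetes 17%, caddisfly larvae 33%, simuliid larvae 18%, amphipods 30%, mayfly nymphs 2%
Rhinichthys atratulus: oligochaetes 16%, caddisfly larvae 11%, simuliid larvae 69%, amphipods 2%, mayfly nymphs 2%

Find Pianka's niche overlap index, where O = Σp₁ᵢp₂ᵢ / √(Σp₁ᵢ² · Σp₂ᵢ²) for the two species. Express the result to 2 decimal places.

0.53

Convert percentages to proportions (divide by 100).
Σ p₁ᵢp₂ᵢ = 0.0272 + 0.0363 + 0.1242 + 0.0060 + 0.0004 = 0.1941
Σp_1ᵢ² = 0.17² + 0.33² + 0.18² + 0.30² + 0.02² = 0.0289 + 0.1089 + 0.0324 + 0.0900 + 0.0004 = 0.2606
Σp_2ᵢ² = 0.16² + 0.11² + 0.69² + 0.02² + 0.02² = 0.0256 + 0.0121 + 0.4761 + 0.0004 + 0.0004 = 0.5146
O = 0.1941 / √(0.2606 × 0.5146) = 0.1941 / 0.36620 = 0.5300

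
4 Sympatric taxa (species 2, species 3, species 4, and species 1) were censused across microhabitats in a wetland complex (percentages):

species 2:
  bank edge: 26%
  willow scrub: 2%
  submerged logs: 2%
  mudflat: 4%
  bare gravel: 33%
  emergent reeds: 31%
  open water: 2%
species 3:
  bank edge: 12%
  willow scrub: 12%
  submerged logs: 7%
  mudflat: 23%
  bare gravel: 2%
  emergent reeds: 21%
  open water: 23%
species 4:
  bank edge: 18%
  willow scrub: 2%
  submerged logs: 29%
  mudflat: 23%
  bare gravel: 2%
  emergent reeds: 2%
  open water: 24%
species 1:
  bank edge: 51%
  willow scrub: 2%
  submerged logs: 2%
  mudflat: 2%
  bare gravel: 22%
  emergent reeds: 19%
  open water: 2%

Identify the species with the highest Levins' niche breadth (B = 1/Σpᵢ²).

species 3

Convert percentages to proportions (divide by 100).
Σp_2ᵢ² = 0.26² + 0.02² + 0.02² + 0.04² + 0.33² + 0.31² + 0.02² = 0.0676 + 0.0004 + 0.0004 + 0.0016 + 0.1089 + 0.0961 + 0.0004 = 0.2754
B_2 = 1 / 0.2754 = 3.6311
Σp_3ᵢ² = 0.12² + 0.12² + 0.07² + 0.23² + 0.02² + 0.21² + 0.23² = 0.0144 + 0.0144 + 0.0049 + 0.0529 + 0.0004 + 0.0441 + 0.0529 = 0.1840
B_3 = 1 / 0.1840 = 5.4348
Σp_4ᵢ² = 0.18² + 0.02² + 0.29² + 0.23² + 0.02² + 0.02² + 0.24² = 0.0324 + 0.0004 + 0.0841 + 0.0529 + 0.0004 + 0.0004 + 0.0576 = 0.2282
B_4 = 1 / 0.2282 = 4.3821
Σp_1ᵢ² = 0.51² + 0.02² + 0.02² + 0.02² + 0.22² + 0.19² + 0.02² = 0.2601 + 0.0004 + 0.0004 + 0.0004 + 0.0484 + 0.0361 + 0.0004 = 0.3462
B_1 = 1 / 0.3462 = 2.8885
Highest B → broadest niche (most generalist): species 3 (B = 5.43).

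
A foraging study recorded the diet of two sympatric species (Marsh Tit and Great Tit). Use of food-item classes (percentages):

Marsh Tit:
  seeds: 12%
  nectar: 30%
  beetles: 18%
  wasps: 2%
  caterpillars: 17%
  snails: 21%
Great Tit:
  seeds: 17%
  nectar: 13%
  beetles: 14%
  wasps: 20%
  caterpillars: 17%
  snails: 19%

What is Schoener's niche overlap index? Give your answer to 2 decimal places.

0.77

Convert percentages to proportions (divide by 100).
Σ|p₁ᵢ − p₂ᵢ| = 0.05 + 0.17 + 0.04 + 0.18 + 0.00 + 0.02 = 0.46
D = 1 − ½ × 0.46 = 1 − 0.230 = 0.7700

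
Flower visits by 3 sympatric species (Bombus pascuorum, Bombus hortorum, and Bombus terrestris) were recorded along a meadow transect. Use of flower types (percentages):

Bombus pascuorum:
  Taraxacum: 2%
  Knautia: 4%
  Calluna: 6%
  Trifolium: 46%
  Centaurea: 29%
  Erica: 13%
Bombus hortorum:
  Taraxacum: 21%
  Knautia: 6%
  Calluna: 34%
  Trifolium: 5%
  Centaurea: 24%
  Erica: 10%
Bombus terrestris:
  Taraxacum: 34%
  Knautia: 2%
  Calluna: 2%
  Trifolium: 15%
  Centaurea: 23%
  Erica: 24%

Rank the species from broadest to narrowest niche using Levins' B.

Convert percentages to proportions (divide by 100).
Σp_pascᵢ² = 0.02² + 0.04² + 0.06² + 0.46² + 0.29² + 0.13² = 0.0004 + 0.0016 + 0.0036 + 0.2116 + 0.0841 + 0.0169 = 0.3182
B_pasc = 1 / 0.3182 = 3.1427
Σp_hortᵢ² = 0.21² + 0.06² + 0.34² + 0.05² + 0.24² + 0.10² = 0.0441 + 0.0036 + 0.1156 + 0.0025 + 0.0576 + 0.0100 = 0.2334
B_hort = 1 / 0.2334 = 4.2845
Σp_terrᵢ² = 0.34² + 0.02² + 0.02² + 0.15² + 0.23² + 0.24² = 0.1156 + 0.0004 + 0.0004 + 0.0225 + 0.0529 + 0.0576 = 0.2494
B_terr = 1 / 0.2494 = 4.0096
Ranking by B (broadest → narrowest): Bombus hortorum (4.28) > Bombus terrestris (4.01) > Bombus pascuorum (3.14)

Bombus hortorum > Bombus terrestris > Bombus pascuorum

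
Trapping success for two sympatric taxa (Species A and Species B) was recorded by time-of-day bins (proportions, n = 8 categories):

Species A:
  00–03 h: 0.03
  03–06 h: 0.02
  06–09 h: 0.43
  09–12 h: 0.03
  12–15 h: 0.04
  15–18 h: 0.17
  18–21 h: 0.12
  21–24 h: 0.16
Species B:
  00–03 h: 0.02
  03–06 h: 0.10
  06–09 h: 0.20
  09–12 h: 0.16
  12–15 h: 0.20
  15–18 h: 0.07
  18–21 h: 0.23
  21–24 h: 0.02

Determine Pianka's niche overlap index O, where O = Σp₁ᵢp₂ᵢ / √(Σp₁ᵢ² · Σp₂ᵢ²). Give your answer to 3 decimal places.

Σ p₁ᵢp₂ᵢ = 0.0006 + 0.0020 + 0.0860 + 0.0048 + 0.0080 + 0.0119 + 0.0276 + 0.0032 = 0.1441
Σp_1ᵢ² = 0.03² + 0.02² + 0.43² + 0.03² + 0.04² + 0.17² + 0.12² + 0.16² = 0.0009 + 0.0004 + 0.1849 + 0.0009 + 0.0016 + 0.0289 + 0.0144 + 0.0256 = 0.2576
Σp_2ᵢ² = 0.02² + 0.10² + 0.20² + 0.16² + 0.20² + 0.07² + 0.23² + 0.02² = 0.0004 + 0.0100 + 0.0400 + 0.0256 + 0.0400 + 0.0049 + 0.0529 + 0.0004 = 0.1742
O = 0.1441 / √(0.2576 × 0.1742) = 0.1441 / 0.211835 = 0.68025

0.680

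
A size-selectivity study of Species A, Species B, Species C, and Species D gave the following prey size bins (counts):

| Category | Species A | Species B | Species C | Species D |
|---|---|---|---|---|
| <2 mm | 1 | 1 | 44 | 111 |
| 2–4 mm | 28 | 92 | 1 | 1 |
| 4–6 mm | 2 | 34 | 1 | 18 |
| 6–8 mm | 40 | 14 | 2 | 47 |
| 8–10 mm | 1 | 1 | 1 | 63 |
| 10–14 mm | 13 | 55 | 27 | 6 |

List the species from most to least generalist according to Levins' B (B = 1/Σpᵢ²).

Species D > Species B > Species A > Species C

Proportions for Species A (n=85): 1/85=0.0118, 28/85=0.3294, 2/85=0.0235, 40/85=0.4706, 1/85=0.0118, 13/85=0.1529
Proportions for Species B (n=197): 1/197=0.0051, 92/197=0.4670, 34/197=0.1726, 14/197=0.0711, 1/197=0.0051, 55/197=0.2792
Proportions for Species C (n=76): 44/76=0.5789, 1/76=0.0132, 1/76=0.0132, 2/76=0.0263, 1/76=0.0132, 27/76=0.3553
Proportions for Species D (n=246): 111/246=0.4512, 1/246=0.0041, 18/246=0.0732, 47/246=0.1911, 63/246=0.2561, 6/246=0.0244
Σp_Aᵢ² = 0.0118² + 0.3294² + 0.0235² + 0.4706² + 0.0118² + 0.1529² = 0.000139 + 0.108504 + 0.000552 + 0.221464 + 0.000139 + 0.023378 = 0.354176
B_A = 1 / 0.354176 = 2.8235
Σp_Bᵢ² = 0.0051² + 0.4670² + 0.1726² + 0.0711² + 0.0051² + 0.2792² = 0.000026 + 0.218089 + 0.029791 + 0.005055 + 0.000026 + 0.077953 = 0.330940
B_B = 1 / 0.330940 = 3.0217
Σp_Cᵢ² = 0.5789² + 0.0132² + 0.0132² + 0.0263² + 0.0132² + 0.3553² = 0.335125 + 0.000174 + 0.000174 + 0.000692 + 0.000174 + 0.126238 = 0.462577
B_C = 1 / 0.462577 = 2.1618
Σp_Dᵢ² = 0.4512² + 0.0041² + 0.0732² + 0.1911² + 0.2561² + 0.0244² = 0.203581 + 0.000017 + 0.005358 + 0.036519 + 0.065587 + 0.000595 = 0.311657
B_D = 1 / 0.311657 = 3.2087
Ranking by B (broadest → narrowest): Species D (3.21) > Species B (3.02) > Species A (2.82) > Species C (2.16)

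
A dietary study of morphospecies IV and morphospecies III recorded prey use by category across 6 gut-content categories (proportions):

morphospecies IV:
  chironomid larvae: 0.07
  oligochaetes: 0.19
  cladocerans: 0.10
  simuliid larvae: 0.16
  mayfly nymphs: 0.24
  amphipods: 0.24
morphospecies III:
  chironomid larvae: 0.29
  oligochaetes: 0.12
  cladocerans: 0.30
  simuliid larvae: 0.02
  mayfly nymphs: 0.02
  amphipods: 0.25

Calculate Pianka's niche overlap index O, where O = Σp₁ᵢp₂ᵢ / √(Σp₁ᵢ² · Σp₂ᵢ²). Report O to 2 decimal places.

0.64

Σ p₁ᵢp₂ᵢ = 0.0203 + 0.0228 + 0.0300 + 0.0032 + 0.0048 + 0.0600 = 0.1411
Σp_1ᵢ² = 0.07² + 0.19² + 0.10² + 0.16² + 0.24² + 0.24² = 0.0049 + 0.0361 + 0.0100 + 0.0256 + 0.0576 + 0.0576 = 0.1918
Σp_2ᵢ² = 0.29² + 0.12² + 0.30² + 0.02² + 0.02² + 0.25² = 0.0841 + 0.0144 + 0.0900 + 0.0004 + 0.0004 + 0.0625 = 0.2518
O = 0.1411 / √(0.1918 × 0.2518) = 0.1411 / 0.21976 = 0.6421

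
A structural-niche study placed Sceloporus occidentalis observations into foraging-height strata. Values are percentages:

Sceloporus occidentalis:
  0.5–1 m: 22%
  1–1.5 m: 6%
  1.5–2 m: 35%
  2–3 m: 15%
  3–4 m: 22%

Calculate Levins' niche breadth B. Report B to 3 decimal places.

4.075

Convert percentages to proportions (divide by 100).
Σpᵢ² = 0.22² + 0.06² + 0.35² + 0.15² + 0.22² = 0.0484 + 0.0036 + 0.1225 + 0.0225 + 0.0484 = 0.2454
B = 1 / 0.2454 = 4.07498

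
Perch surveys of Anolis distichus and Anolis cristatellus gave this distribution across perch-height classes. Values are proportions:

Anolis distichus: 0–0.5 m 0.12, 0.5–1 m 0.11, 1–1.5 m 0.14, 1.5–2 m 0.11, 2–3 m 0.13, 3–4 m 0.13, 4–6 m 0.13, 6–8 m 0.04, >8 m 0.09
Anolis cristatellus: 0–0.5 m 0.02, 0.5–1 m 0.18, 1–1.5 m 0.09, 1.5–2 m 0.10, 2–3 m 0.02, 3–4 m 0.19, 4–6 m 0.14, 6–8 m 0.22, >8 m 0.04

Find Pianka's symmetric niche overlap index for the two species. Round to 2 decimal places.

0.76

Σ p₁ᵢp₂ᵢ = 0.0024 + 0.0198 + 0.0126 + 0.0110 + 0.0026 + 0.0247 + 0.0182 + 0.0088 + 0.0036 = 0.1037
Σp_1ᵢ² = 0.12² + 0.11² + 0.14² + 0.11² + 0.13² + 0.13² + 0.13² + 0.04² + 0.09² = 0.0144 + 0.0121 + 0.0196 + 0.0121 + 0.0169 + 0.0169 + 0.0169 + 0.0016 + 0.0081 = 0.1186
Σp_2ᵢ² = 0.02² + 0.18² + 0.09² + 0.10² + 0.02² + 0.19² + 0.14² + 0.22² + 0.04² = 0.0004 + 0.0324 + 0.0081 + 0.0100 + 0.0004 + 0.0361 + 0.0196 + 0.0484 + 0.0016 = 0.1570
O = 0.1037 / √(0.1186 × 0.1570) = 0.1037 / 0.13646 = 0.7599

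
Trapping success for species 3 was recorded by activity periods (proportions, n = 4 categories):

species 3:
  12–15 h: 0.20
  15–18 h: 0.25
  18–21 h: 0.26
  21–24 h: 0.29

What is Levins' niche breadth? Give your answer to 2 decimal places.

3.93

Σpᵢ² = 0.20² + 0.25² + 0.26² + 0.29² = 0.0400 + 0.0625 + 0.0676 + 0.0841 = 0.2542
B = 1 / 0.2542 = 3.9339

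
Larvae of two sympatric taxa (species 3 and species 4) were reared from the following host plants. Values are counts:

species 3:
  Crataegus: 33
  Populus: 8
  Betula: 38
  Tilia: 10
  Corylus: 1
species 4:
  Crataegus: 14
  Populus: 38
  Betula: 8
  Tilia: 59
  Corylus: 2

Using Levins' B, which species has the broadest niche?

species 3

Proportions for species 3 (n=90): 33/90=0.3667, 8/90=0.0889, 38/90=0.4222, 10/90=0.1111, 1/90=0.0111
Proportions for species 4 (n=121): 14/121=0.1157, 38/121=0.3140, 8/121=0.0661, 59/121=0.4876, 2/121=0.0165
Σp_3ᵢ² = 0.3667² + 0.0889² + 0.4222² + 0.1111² + 0.0111² = 0.134469 + 0.007903 + 0.178253 + 0.012343 + 0.000123 = 0.333091
B_3 = 1 / 0.333091 = 3.0022
Σp_4ᵢ² = 0.1157² + 0.3140² + 0.0661² + 0.4876² + 0.0165² = 0.013386 + 0.098596 + 0.004369 + 0.237754 + 0.000272 = 0.354377
B_4 = 1 / 0.354377 = 2.8219
Highest B → broadest niche (most generalist): species 3 (B = 3.00).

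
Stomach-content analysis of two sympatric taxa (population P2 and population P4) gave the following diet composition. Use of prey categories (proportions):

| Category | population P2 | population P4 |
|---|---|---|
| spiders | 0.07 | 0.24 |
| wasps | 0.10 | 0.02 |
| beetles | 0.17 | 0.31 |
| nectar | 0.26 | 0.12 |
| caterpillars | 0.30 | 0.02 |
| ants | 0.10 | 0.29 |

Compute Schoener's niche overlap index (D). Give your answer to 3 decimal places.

0.500

Σ|p₁ᵢ − p₂ᵢ| = 0.17 + 0.08 + 0.14 + 0.14 + 0.28 + 0.19 = 1.00
D = 1 − ½ × 1.00 = 1 − 0.500 = 0.50000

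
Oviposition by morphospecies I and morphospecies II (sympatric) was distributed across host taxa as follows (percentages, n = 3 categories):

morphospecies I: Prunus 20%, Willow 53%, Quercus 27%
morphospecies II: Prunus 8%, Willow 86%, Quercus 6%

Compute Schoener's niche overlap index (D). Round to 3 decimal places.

0.670

Convert percentages to proportions (divide by 100).
Σ|p₁ᵢ − p₂ᵢ| = 0.12 + 0.33 + 0.21 = 0.66
D = 1 − ½ × 0.66 = 1 − 0.330 = 0.67000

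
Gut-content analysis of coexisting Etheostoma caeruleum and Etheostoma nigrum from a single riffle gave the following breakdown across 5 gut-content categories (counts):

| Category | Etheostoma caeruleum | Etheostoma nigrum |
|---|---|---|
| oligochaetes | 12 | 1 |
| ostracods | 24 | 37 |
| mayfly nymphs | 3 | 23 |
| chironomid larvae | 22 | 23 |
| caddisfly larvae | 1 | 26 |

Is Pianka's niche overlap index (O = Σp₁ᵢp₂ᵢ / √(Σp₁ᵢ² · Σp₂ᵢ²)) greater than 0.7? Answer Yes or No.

Yes

Proportions for Etheostoma caeruleum (n=62): 12/62=0.1935, 24/62=0.3871, 3/62=0.0484, 22/62=0.3548, 1/62=0.0161
Proportions for Etheostoma nigrum (n=110): 1/110=0.0091, 37/110=0.3364, 23/110=0.2091, 23/110=0.2091, 26/110=0.2364
Σ p₁ᵢp₂ᵢ = 0.001761 + 0.130220 + 0.010120 + 0.074189 + 0.003806 = 0.220096
Σp_1ᵢ² = 0.1935² + 0.3871² + 0.0484² + 0.3548² + 0.0161² = 0.037442 + 0.149846 + 0.002343 + 0.125883 + 0.000259 = 0.315773
Σp_2ᵢ² = 0.0091² + 0.3364² + 0.2091² + 0.2091² + 0.2364² = 0.000083 + 0.113165 + 0.043723 + 0.043723 + 0.055885 = 0.256579
O = 0.220096 / √(0.315773 × 0.256579) = 0.220096 / 0.2846414 = 0.7732
O = 0.7732 > 0.7 → Yes.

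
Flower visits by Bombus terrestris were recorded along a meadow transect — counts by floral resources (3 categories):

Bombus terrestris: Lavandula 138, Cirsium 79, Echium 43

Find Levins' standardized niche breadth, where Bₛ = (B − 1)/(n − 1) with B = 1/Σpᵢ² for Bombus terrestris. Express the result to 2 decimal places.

0.75

Proportions for Bombus terrestris (n=260): 138/260=0.5308, 79/260=0.3038, 43/260=0.1654
Σpᵢ² = 0.5308² + 0.3038² + 0.1654² = 0.281749 + 0.092294 + 0.027357 = 0.401400
B = 1 / 0.401400 = 2.4913
Bₛ = (B − 1)/(n − 1) = (2.4913 − 1)/(3 − 1) = 1.4913/2 = 0.7457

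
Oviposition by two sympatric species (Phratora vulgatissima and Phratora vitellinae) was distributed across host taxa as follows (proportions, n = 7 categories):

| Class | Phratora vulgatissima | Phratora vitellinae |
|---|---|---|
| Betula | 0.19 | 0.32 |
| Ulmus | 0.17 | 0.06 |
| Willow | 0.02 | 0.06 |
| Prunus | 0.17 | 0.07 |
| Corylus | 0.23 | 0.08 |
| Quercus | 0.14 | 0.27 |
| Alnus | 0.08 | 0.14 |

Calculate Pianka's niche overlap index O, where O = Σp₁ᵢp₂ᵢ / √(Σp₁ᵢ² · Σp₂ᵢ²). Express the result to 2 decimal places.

Σ p₁ᵢp₂ᵢ = 0.0608 + 0.0102 + 0.0012 + 0.0119 + 0.0184 + 0.0378 + 0.0112 = 0.1515
Σp_1ᵢ² = 0.19² + 0.17² + 0.02² + 0.17² + 0.23² + 0.14² + 0.08² = 0.0361 + 0.0289 + 0.0004 + 0.0289 + 0.0529 + 0.0196 + 0.0064 = 0.1732
Σp_2ᵢ² = 0.32² + 0.06² + 0.06² + 0.07² + 0.08² + 0.27² + 0.14² = 0.1024 + 0.0036 + 0.0036 + 0.0049 + 0.0064 + 0.0729 + 0.0196 = 0.2134
O = 0.1515 / √(0.1732 × 0.2134) = 0.1515 / 0.19225 = 0.7880

0.79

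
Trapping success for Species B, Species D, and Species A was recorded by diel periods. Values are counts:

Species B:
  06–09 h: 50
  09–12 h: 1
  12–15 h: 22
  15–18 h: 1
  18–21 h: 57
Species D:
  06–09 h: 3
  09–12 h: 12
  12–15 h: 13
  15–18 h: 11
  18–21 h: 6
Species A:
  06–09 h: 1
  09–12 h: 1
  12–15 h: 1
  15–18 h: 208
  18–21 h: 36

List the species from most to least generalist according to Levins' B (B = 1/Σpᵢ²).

Proportions for Species B (n=131): 50/131=0.3817, 1/131=0.0076, 22/131=0.1679, 1/131=0.0076, 57/131=0.4351
Proportions for Species D (n=45): 3/45=0.0667, 12/45=0.2667, 13/45=0.2889, 11/45=0.2444, 6/45=0.1333
Proportions for Species A (n=247): 1/247=0.0040, 1/247=0.0040, 1/247=0.0040, 208/247=0.8421, 36/247=0.1457
Σp_Bᵢ² = 0.3817² + 0.0076² + 0.1679² + 0.0076² + 0.4351² = 0.145695 + 0.000058 + 0.028190 + 0.000058 + 0.189312 = 0.363313
B_B = 1 / 0.363313 = 2.7524
Σp_Dᵢ² = 0.0667² + 0.2667² + 0.2889² + 0.2444² + 0.1333² = 0.004449 + 0.071129 + 0.083463 + 0.059731 + 0.017769 = 0.236541
B_D = 1 / 0.236541 = 4.2276
Σp_Aᵢ² = 0.0040² + 0.0040² + 0.0040² + 0.8421² + 0.1457² = 0.000016 + 0.000016 + 0.000016 + 0.709132 + 0.021228 = 0.730408
B_A = 1 / 0.730408 = 1.3691
Ranking by B (broadest → narrowest): Species D (4.23) > Species B (2.75) > Species A (1.37)

Species D > Species B > Species A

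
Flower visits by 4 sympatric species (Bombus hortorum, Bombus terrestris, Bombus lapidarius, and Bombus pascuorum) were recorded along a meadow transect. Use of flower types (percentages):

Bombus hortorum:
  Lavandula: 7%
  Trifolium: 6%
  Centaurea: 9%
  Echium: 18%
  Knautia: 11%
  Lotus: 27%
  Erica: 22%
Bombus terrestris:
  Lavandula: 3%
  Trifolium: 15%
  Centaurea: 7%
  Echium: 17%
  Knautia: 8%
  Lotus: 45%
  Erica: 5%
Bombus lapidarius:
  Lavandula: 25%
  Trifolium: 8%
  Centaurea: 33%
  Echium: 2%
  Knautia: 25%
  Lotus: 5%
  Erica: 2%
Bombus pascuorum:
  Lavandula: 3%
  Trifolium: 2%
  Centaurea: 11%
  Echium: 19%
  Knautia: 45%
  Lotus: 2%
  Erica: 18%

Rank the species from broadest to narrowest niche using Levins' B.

Convert percentages to proportions (divide by 100).
Σp_hortᵢ² = 0.07² + 0.06² + 0.09² + 0.18² + 0.11² + 0.27² + 0.22² = 0.0049 + 0.0036 + 0.0081 + 0.0324 + 0.0121 + 0.0729 + 0.0484 = 0.1824
B_hort = 1 / 0.1824 = 5.4825
Σp_terrᵢ² = 0.03² + 0.15² + 0.07² + 0.17² + 0.08² + 0.45² + 0.05² = 0.0009 + 0.0225 + 0.0049 + 0.0289 + 0.0064 + 0.2025 + 0.0025 = 0.2686
B_terr = 1 / 0.2686 = 3.7230
Σp_lapiᵢ² = 0.25² + 0.08² + 0.33² + 0.02² + 0.25² + 0.05² + 0.02² = 0.0625 + 0.0064 + 0.1089 + 0.0004 + 0.0625 + 0.0025 + 0.0004 = 0.2436
B_lapi = 1 / 0.2436 = 4.1051
Σp_pascᵢ² = 0.03² + 0.02² + 0.11² + 0.19² + 0.45² + 0.02² + 0.18² = 0.0009 + 0.0004 + 0.0121 + 0.0361 + 0.2025 + 0.0004 + 0.0324 = 0.2848
B_pasc = 1 / 0.2848 = 3.5112
Ranking by B (broadest → narrowest): Bombus hortorum (5.48) > Bombus lapidarius (4.11) > Bombus terrestris (3.72) > Bombus pascuorum (3.51)

Bombus hortorum > Bombus lapidarius > Bombus terrestris > Bombus pascuorum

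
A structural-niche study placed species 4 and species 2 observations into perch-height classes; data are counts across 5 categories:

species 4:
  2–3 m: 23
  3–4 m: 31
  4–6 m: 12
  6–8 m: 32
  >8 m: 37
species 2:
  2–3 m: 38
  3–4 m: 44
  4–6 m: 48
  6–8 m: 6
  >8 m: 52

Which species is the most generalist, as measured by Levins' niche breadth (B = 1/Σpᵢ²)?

Proportions for species 4 (n=135): 23/135=0.1704, 31/135=0.2296, 12/135=0.0889, 32/135=0.2370, 37/135=0.2741
Proportions for species 2 (n=188): 38/188=0.2021, 44/188=0.2340, 48/188=0.2553, 6/188=0.0319, 52/188=0.2766
Σp_4ᵢ² = 0.1704² + 0.2296² + 0.0889² + 0.2370² + 0.2741² = 0.029036 + 0.052716 + 0.007903 + 0.056169 + 0.075131 = 0.220955
B_4 = 1 / 0.220955 = 4.5258
Σp_2ᵢ² = 0.2021² + 0.2340² + 0.2553² + 0.0319² + 0.2766² = 0.040844 + 0.054756 + 0.065178 + 0.001018 + 0.076508 = 0.238304
B_2 = 1 / 0.238304 = 4.1963
Highest B → broadest niche (most generalist): species 4 (B = 4.53).

species 4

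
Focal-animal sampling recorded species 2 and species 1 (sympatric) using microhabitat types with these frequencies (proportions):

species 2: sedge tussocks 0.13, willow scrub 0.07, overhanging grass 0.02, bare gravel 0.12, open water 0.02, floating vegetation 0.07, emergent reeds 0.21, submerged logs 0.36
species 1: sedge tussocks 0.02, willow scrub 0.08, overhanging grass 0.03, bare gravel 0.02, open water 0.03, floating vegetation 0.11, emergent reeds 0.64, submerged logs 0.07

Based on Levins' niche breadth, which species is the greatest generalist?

Σp_2ᵢ² = 0.13² + 0.07² + 0.02² + 0.12² + 0.02² + 0.07² + 0.21² + 0.36² = 0.0169 + 0.0049 + 0.0004 + 0.0144 + 0.0004 + 0.0049 + 0.0441 + 0.1296 = 0.2156
B_2 = 1 / 0.2156 = 4.6382
Σp_1ᵢ² = 0.02² + 0.08² + 0.03² + 0.02² + 0.03² + 0.11² + 0.64² + 0.07² = 0.0004 + 0.0064 + 0.0009 + 0.0004 + 0.0009 + 0.0121 + 0.4096 + 0.0049 = 0.4356
B_1 = 1 / 0.4356 = 2.2957
Highest B → broadest niche (most generalist): species 2 (B = 4.64).

species 2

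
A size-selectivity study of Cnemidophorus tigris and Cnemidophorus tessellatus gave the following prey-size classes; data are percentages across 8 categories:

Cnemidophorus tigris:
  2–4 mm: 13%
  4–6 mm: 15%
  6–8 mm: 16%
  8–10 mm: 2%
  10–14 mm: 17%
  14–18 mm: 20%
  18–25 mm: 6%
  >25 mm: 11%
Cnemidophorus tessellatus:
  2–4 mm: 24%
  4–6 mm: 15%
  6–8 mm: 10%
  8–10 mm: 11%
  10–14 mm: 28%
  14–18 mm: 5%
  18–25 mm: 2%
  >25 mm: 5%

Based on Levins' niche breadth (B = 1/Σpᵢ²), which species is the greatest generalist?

Convert percentages to proportions (divide by 100).
Σp_tigrᵢ² = 0.13² + 0.15² + 0.16² + 0.02² + 0.17² + 0.20² + 0.06² + 0.11² = 0.0169 + 0.0225 + 0.0256 + 0.0004 + 0.0289 + 0.0400 + 0.0036 + 0.0121 = 0.1500
B_tigr = 1 / 0.1500 = 6.6667
Σp_tessᵢ² = 0.24² + 0.15² + 0.10² + 0.11² + 0.28² + 0.05² + 0.02² + 0.05² = 0.0576 + 0.0225 + 0.0100 + 0.0121 + 0.0784 + 0.0025 + 0.0004 + 0.0025 = 0.1860
B_tess = 1 / 0.1860 = 5.3763
Highest B → broadest niche (most generalist): Cnemidophorus tigris (B = 6.67).

Cnemidophorus tigris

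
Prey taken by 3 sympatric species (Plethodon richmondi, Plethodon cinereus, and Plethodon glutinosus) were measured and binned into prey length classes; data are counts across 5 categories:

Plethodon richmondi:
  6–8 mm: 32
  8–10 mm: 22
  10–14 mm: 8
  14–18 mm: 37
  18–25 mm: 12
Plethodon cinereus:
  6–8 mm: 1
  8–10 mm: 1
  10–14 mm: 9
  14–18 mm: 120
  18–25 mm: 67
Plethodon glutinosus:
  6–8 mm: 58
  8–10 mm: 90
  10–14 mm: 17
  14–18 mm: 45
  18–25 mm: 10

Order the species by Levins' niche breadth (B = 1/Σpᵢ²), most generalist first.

Proportions for Plethodon richmondi (n=111): 32/111=0.2883, 22/111=0.1982, 8/111=0.0721, 37/111=0.3333, 12/111=0.1081
Proportions for Plethodon cinereus (n=198): 1/198=0.0051, 1/198=0.0051, 9/198=0.0455, 120/198=0.6061, 67/198=0.3384
Proportions for Plethodon glutinosus (n=220): 58/220=0.2636, 90/220=0.4091, 17/220=0.0773, 45/220=0.2045, 10/220=0.0455
Σp_richᵢ² = 0.2883² + 0.1982² + 0.0721² + 0.3333² + 0.1081² = 0.083117 + 0.039283 + 0.005198 + 0.111089 + 0.011686 = 0.250373
B_rich = 1 / 0.250373 = 3.9940
Σp_cineᵢ² = 0.0051² + 0.0051² + 0.0455² + 0.6061² + 0.3384² = 0.000026 + 0.000026 + 0.002070 + 0.367357 + 0.114515 = 0.483994
B_cine = 1 / 0.483994 = 2.0661
Σp_glutᵢ² = 0.2636² + 0.4091² + 0.0773² + 0.2045² + 0.0455² = 0.069485 + 0.167363 + 0.005975 + 0.041820 + 0.002070 = 0.286713
B_glut = 1 / 0.286713 = 3.4878
Ranking by B (broadest → narrowest): Plethodon richmondi (3.99) > Plethodon glutinosus (3.49) > Plethodon cinereus (2.07)

Plethodon richmondi > Plethodon glutinosus > Plethodon cinereus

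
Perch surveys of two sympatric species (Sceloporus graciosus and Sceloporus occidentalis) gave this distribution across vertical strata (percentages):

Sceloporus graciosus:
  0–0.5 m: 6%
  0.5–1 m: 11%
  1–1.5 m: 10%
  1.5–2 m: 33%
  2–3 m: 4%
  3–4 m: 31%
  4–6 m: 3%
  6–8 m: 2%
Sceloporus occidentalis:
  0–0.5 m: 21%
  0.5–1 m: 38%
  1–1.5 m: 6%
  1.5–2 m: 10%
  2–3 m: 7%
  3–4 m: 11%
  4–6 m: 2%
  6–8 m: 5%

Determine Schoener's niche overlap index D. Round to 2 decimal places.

0.52

Convert percentages to proportions (divide by 100).
Σ|p₁ᵢ − p₂ᵢ| = 0.15 + 0.27 + 0.04 + 0.23 + 0.03 + 0.20 + 0.01 + 0.03 = 0.96
D = 1 − ½ × 0.96 = 1 − 0.480 = 0.5200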